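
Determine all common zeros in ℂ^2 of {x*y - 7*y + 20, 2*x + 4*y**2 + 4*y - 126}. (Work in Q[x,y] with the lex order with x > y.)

{(3, 5), (10*sqrt(7) + 37, -3 + sqrt(7)), (37 - 10*sqrt(7), -3 - sqrt(7))}

Compute a lex Gröbner basis by Buchberger's algorithm.
f_1 = x*y - 7*y + 20, LT = x*y.
f_2 = 2*x + 4*y**2 + 4*y - 126, LT = x.

S(f_1,f_2): lcm = x*y. S = -2*y**3 - 2*y**2 + 56*y + 20.
  leading term y**3: no divisor's leading term divides it; move -2*y**3 to the remainder.
  leading term y**2: no divisor's leading term divides it; move -2*y**2 to the remainder.
  leading term y: no divisor's leading term divides it; move 56*y to the remainder.
  leading term 1: no divisor's leading term divides it; move 20 to the remainder.
  remainder -2*y**3 - 2*y**2 + 56*y + 20 ≠ 0; add h_3 = -2*y**3 - 2*y**2 + 56*y + 20 to the basis.

The other S-polynomials (S(f_1,h_3), S(f_2,h_3)) all reduce to 0 modulo the current basis, so we have a Gröbner basis.
Inter-reduce: drop elements whose leading term is divisible by another's, tail-reduce, and make monic.
Reduced Gröbner basis: {x + 2*y**2 + 2*y - 63, y**3 + y**2 - 28*y - 10}.

The lex basis is triangular: the last element involves only y. Solving y**3 + y**2 - 28*y - 10 = 0 gives y ∈ {5, -3 + sqrt(7), -3 - sqrt(7)}; substituting each value into the earlier elements determines the remaining variables.
  y = 5: the earlier basis element becomes x - 3 = 0, giving x = 3 — point (3, 5).
  y = -3 + sqrt(7): the earlier basis element becomes x - 37 - 10*sqrt(7) = 0, giving x = 10*sqrt(7) + 37 — point (10*sqrt(7) + 37, -3 + sqrt(7)).
  y = -3 - sqrt(7): the earlier basis element becomes x - 37 + 10*sqrt(7) = 0, giving x = 37 - 10*sqrt(7) — point (37 - 10*sqrt(7), -3 - sqrt(7)).
Substituting each solution back into the original system confirms all equations vanish.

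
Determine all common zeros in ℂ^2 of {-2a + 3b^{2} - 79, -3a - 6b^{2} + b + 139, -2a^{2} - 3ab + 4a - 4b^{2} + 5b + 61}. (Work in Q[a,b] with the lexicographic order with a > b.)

{(-2, 5)}

Compute a lex Gröbner basis by Buchberger's algorithm.
f_1 = -2a + 3b^{2} - 79, LT = a.
f_2 = -3a - 6b^{2} + b + 139, LT = a.
f_3 = -2a^{2} - 3ab + 4a - 4b^{2} + 5b + 61, LT = a^{2}.

S(f_1,f_2): lcm = a. S = -\tfrac{7}{2}b^{2} + \tfrac{1}{3}b + \tfrac{515}{6}.
  leading term b^{2}: no divisor's leading term divides it; move -\tfrac{7}{2}b^{2} to the remainder.
  leading term b: no divisor's leading term divides it; move \tfrac{1}{3}b to the remainder.
  leading term 1: no divisor's leading term divides it; move \tfrac{515}{6} to the remainder.
  remainder -\tfrac{7}{2}b^{2} + \tfrac{1}{3}b + \tfrac{515}{6} ≠ 0; add h_4 = -\tfrac{7}{2}b^{2} + \tfrac{1}{3}b + \tfrac{515}{6} to the basis.

S(f_1,f_3): lcm = a^{2}. S = -\tfrac{3}{2}ab^{2} - \tfrac{3}{2}ab + \tfrac{83}{2}a - 2b^{2} + \tfrac{5}{2}b + \tfrac{61}{2}.
  leading term ab^{2}: subtract (\tfrac{3}{4}b^{2})·f_1 from -\tfrac{3}{2}ab^{2} - \tfrac{3}{2}ab + \tfrac{83}{2}a - 2b^{2} + \tfrac{5}{2}b + \tfrac{61}{2} → -\tfrac{3}{2}ab + \tfrac{83}{2}a - \tfrac{9}{4}b^{4} + \tfrac{229}{4}b^{2} + \tfrac{5}{2}b + \tfrac{61}{2}
  leading term ab: subtract (\tfrac{3}{4}b)·f_1 from -\tfrac{3}{2}ab + \tfrac{83}{2}a - \tfrac{9}{4}b^{4} + \tfrac{229}{4}b^{2} + \tfrac{5}{2}b + \tfrac{61}{2} → \tfrac{83}{2}a - \tfrac{9}{4}b^{4} - \tfrac{9}{4}b^{3} + \tfrac{229}{4}b^{2} + \tfrac{247}{4}b + \tfrac{61}{2}
  leading term a: subtract (-\tfrac{83}{4})·f_1 from \tfrac{83}{2}a - \tfrac{9}{4}b^{4} - \tfrac{9}{4}b^{3} + \tfrac{229}{4}b^{2} + \tfrac{247}{4}b + \tfrac{61}{2} → -\tfrac{9}{4}b^{4} - \tfrac{9}{4}b^{3} + \tfrac{239}{2}b^{2} + \tfrac{247}{4}b - \tfrac{6435}{4}
  leading term b^{4}: subtract (\tfrac{9}{14}b^{2})·h_4 from -\tfrac{9}{4}b^{4} - \tfrac{9}{4}b^{3} + \tfrac{239}{2}b^{2} + \tfrac{247}{4}b - \tfrac{6435}{4} → -\tfrac{69}{28}b^{3} + \tfrac{1801}{28}b^{2} + \tfrac{247}{4}b - \tfrac{6435}{4}
  leading term b^{3}: subtract (\tfrac{69}{98}b)·h_4 from -\tfrac{69}{28}b^{3} + \tfrac{1801}{28}b^{2} + \tfrac{247}{4}b - \tfrac{6435}{4} → \tfrac{12561}{196}b^{2} + \tfrac{129}{98}b - \tfrac{6435}{4}
  leading term b^{2}: subtract (-\tfrac{12561}{686})·h_4 from \tfrac{12561}{196}b^{2} + \tfrac{129}{98}b - \tfrac{6435}{4} → \tfrac{2545}{343}b - \tfrac{12725}{343}
  leading term b: no divisor's leading term divides it; move \tfrac{2545}{343}b to the remainder.
  leading term 1: no divisor's leading term divides it; move -\tfrac{12725}{343} to the remainder.
  remainder \tfrac{2545}{343}b - \tfrac{12725}{343} ≠ 0; add h_5 = \tfrac{2545}{343}b - \tfrac{12725}{343} to the basis.

The other S-polynomials (S(f_2,f_3), S(f_1,h_4), S(f_2,h_4), S(f_3,h_4), S(f_1,h_5), S(f_2,h_5), S(f_3,h_5), S(h_4,h_5)) all reduce to 0 modulo the current basis, so we have a Gröbner basis.
Inter-reduce: drop elements whose leading term is divisible by another's, tail-reduce, and make monic.
Reduced Gröbner basis: {a + 2, b - 5}.

Since the basis is lex-ordered, b - 5 is univariate in b. Its roots are {5}. Back-substituting each root into the other basis elements fixes the other coordinates.
  b = 5: the earlier basis element becomes a + 2 = 0, giving a = -2 — point (-2, 5).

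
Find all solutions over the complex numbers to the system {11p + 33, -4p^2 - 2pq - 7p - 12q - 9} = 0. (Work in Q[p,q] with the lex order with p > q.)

Compute a lex Gröbner basis by Buchberger's algorithm.
f_1 = 11p + 33, LT = p.
f_2 = -4p^2 - 2pq - 7p - 12q - 9, LT = p^2.

S(f_1,f_2): lcm = p^2. S = -1/2pq + 5/4p - 3q - 9/4.
  leading term pq: subtract (-1/22q)·f_1 from -1/2pq + 5/4p - 3q - 9/4 → 5/4p - 3/2q - 9/4
  leading term p: subtract (5/44)·f_1 from 5/4p - 3/2q - 9/4 → -3/2q - 6
  leading term q: no divisor's leading term divides it; move -3/2q to the remainder.
  leading term 1: no divisor's leading term divides it; move -6 to the remainder.
  remainder -3/2q - 6 ≠ 0; add h_3 = -3/2q - 6 to the basis.

The other S-polynomials (S(f_1,h_3), S(f_2,h_3)) all reduce to 0 modulo the current basis, so we have a Gröbner basis.
Inter-reduce: drop elements whose leading term is divisible by another's, tail-reduce, and make monic.
Reduced Gröbner basis: {p + 3, q + 4}.

From the last basis element, q + 4 = 0, so q takes values in {-4}. Each choice, substituted upward through the basis, yields the corresponding point(s) of the solution set.
  q = -4: the earlier basis element becomes p + 3 = 0, giving p = -3 — point (-3, -4).

{(-3, -4)}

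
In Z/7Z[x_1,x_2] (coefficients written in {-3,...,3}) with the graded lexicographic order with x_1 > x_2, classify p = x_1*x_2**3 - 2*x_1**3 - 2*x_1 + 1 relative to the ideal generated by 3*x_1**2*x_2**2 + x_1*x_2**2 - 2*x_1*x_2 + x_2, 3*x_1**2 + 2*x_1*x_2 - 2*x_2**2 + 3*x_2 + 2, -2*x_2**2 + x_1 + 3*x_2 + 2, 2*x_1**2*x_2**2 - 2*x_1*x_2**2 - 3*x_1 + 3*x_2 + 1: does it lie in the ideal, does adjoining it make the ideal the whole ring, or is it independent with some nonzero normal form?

First compute the reduced Gröbner basis of I by Buchberger's algorithm.
f_1 = 3*x_1**2*x_2**2 + x_1*x_2**2 - 2*x_1*x_2 + x_2, LT = x_1**2*x_2**2.
f_2 = 3*x_1**2 + 2*x_1*x_2 - 2*x_2**2 + 3*x_2 + 2, LT = x_1**2.
f_3 = -2*x_2**2 + x_1 + 3*x_2 + 2, LT = x_2**2.
f_4 = 2*x_1**2*x_2**2 - 2*x_1*x_2**2 - 3*x_1 + 3*x_2 + 1, LT = x_1**2*x_2**2.

S(f_1,f_2): lcm = x_1**2*x_2**2. S = -3*x_1*x_2**3 + 3*x_2**4 - 2*x_1*x_2**2 - x_2**3 - 3*x_1*x_2 - 3*x_2**2 - 2*x_2.
  leading term x_1*x_2**3: subtract (-2*x_1*x_2)·f_3 from -3*x_1*x_2**3 + 3*x_2**4 - 2*x_1*x_2**2 - x_2**3 - 3*x_1*x_2 - 3*x_2**2 - 2*x_2 → 3*x_2**4 + 2*x_1**2*x_2 - 3*x_1*x_2**2 - x_2**3 + x_1*x_2 - 3*x_2**2 - 2*x_2
  leading term x_2**4: subtract (2*x_2**2)·f_3 from 3*x_2**4 + 2*x_1**2*x_2 - 3*x_1*x_2**2 - x_2**3 + x_1*x_2 - 3*x_2**2 - 2*x_2 → 2*x_1**2*x_2 + 2*x_1*x_2**2 + x_1*x_2 - 2*x_2
  leading term x_1**2*x_2: subtract (3*x_2)·f_2 from 2*x_1**2*x_2 + 2*x_1*x_2**2 + x_1*x_2 - 2*x_2 → 3*x_1*x_2**2 - x_2**3 + x_1*x_2 - 2*x_2**2 - x_2
  leading term x_1*x_2**2: subtract (2*x_1)·f_3 from 3*x_1*x_2**2 - x_2**3 + x_1*x_2 - 2*x_2**2 - x_2 → -x_2**3 - 2*x_1**2 + 2*x_1*x_2 - 2*x_2**2 + 3*x_1 - x_2
  leading term x_2**3: subtract (-3*x_2)·f_3 from -x_2**3 - 2*x_1**2 + 2*x_1*x_2 - 2*x_2**2 + 3*x_1 - x_2 → -2*x_1**2 - 2*x_1*x_2 + 3*x_1 - 2*x_2
  leading term x_1**2: subtract (-3)·f_2 from -2*x_1**2 - 2*x_1*x_2 + 3*x_1 - 2*x_2 → -3*x_1*x_2 + x_2**2 + 3*x_1 - 1
  leading term x_1*x_2: no divisor's leading term divides it; move -3*x_1*x_2 to the remainder.
  leading term x_2**2: subtract (3)·f_3 from x_2**2 + 3*x_1 - 1 → -2*x_2
  leading term x_2: no divisor's leading term divides it; move -2*x_2 to the remainder.
  remainder -3*x_1*x_2 - 2*x_2 ≠ 0; add h_5 = -3*x_1*x_2 - 2*x_2 to the basis.

S(f_1,f_4): lcm = x_1**2*x_2**2. S = -x_1*x_2**2 - 3*x_1*x_2 - 2*x_1 + 3.
  leading term x_1*x_2**2: subtract (-3*x_1)·f_3 from -x_1*x_2**2 - 3*x_1*x_2 - 2*x_1 + 3 → 3*x_1**2 - x_1*x_2 - 3*x_1 + 3
  leading term x_1**2: subtract (1)·f_2 from 3*x_1**2 - x_1*x_2 - 3*x_1 + 3 → -3*x_1*x_2 + 2*x_2**2 - 3*x_1 - 3*x_2 + 1
  leading term x_1*x_2: subtract (1)·h_5 from -3*x_1*x_2 + 2*x_2**2 - 3*x_1 - 3*x_2 + 1 → 2*x_2**2 - 3*x_1 - x_2 + 1
  leading term x_2**2: subtract (-1)·f_3 from 2*x_2**2 - 3*x_1 - x_2 + 1 → -2*x_1 + 2*x_2 + 3
  leading term x_1: no divisor's leading term divides it; move -2*x_1 to the remainder.
  leading term x_2: no divisor's leading term divides it; move 2*x_2 to the remainder.
  leading term 1: no divisor's leading term divides it; move 3 to the remainder.
  remainder -2*x_1 + 2*x_2 + 3 ≠ 0; add h_6 = -2*x_1 + 2*x_2 + 3 to the basis.

S(f_2,h_5): lcm = x_1**2*x_2. S = 3*x_1*x_2**2 - 3*x_2**3 - 3*x_1*x_2 + x_2**2 + 3*x_2.
  leading term x_1*x_2**2: subtract (2*x_1)·f_3 from 3*x_1*x_2**2 - 3*x_2**3 - 3*x_1*x_2 + x_2**2 + 3*x_2 → -3*x_2**3 - 2*x_1**2 - 2*x_1*x_2 + x_2**2 + 3*x_1 + 3*x_2
  leading term x_2**3: subtract (-2*x_2)·f_3 from -3*x_2**3 - 2*x_1**2 - 2*x_1*x_2 + x_2**2 + 3*x_1 + 3*x_2 → -2*x_1**2 + 3*x_1
  leading term x_1**2: subtract (-3)·f_2 from -2*x_1**2 + 3*x_1 → -x_1*x_2 + x_2**2 + 3*x_1 + 2*x_2 - 1
  leading term x_1*x_2: subtract (-2)·h_5 from -x_1*x_2 + x_2**2 + 3*x_1 + 2*x_2 - 1 → x_2**2 + 3*x_1 - 2*x_2 - 1
  leading term x_2**2: subtract (3)·f_3 from x_2**2 + 3*x_1 - 2*x_2 - 1 → 3*x_2
  leading term x_2: no divisor's leading term divides it; move 3*x_2 to the remainder.
  remainder 3*x_2 ≠ 0; add h_7 = 3*x_2 to the basis.

The other S-polynomials (S(f_1,f_3), S(f_2,f_3), S(f_2,f_4), S(f_3,f_4), S(f_1,h_5), S(f_3,h_5), S(f_4,h_5), S(f_1,h_6), S(f_2,h_6), S(f_3,h_6), S(f_4,h_6), S(h_5,h_6), S(f_1,h_7), S(f_2,h_7), S(f_3,h_7), S(f_4,h_7), S(h_5,h_7), S(h_6,h_7)) all reduce to 0 modulo the current basis, so we have a Gröbner basis.
Inter-reduce: drop elements whose leading term is divisible by another's, tail-reduce, and make monic.
Reduced Gröbner basis: {x_1 + 2, x_2}.
Label its elements g_1 = x_1 + 2, g_2 = x_2.

Reduce p = x_1*x_2**3 - 2*x_1**3 - 2*x_1 + 1 modulo G:
  leading term x_1*x_2**3: subtract (x_2**3)·g_1 from x_1*x_2**3 - 2*x_1**3 - 2*x_1 + 1 → -2*x_1**3 - 2*x_2**3 - 2*x_1 + 1
  leading term x_1**3: subtract (-2*x_1**2)·g_1 from -2*x_1**3 - 2*x_2**3 - 2*x_1 + 1 → -2*x_2**3 - 3*x_1**2 - 2*x_1 + 1
  leading term x_2**3: subtract (-2*x_2**2)·g_2 from -2*x_2**3 - 3*x_1**2 - 2*x_1 + 1 → -3*x_1**2 - 2*x_1 + 1
  leading term x_1**2: subtract (-3*x_1)·g_1 from -3*x_1**2 - 2*x_1 + 1 → -3*x_1 + 1
  leading term x_1: subtract (-3)·g_1 from -3*x_1 + 1 → 0
  normal form = 0.
Since the normal form is 0, p ∈ I.

x_1*x_2**3 - 2*x_1**3 - 2*x_1 + 1 lies in I (it reduces to 0).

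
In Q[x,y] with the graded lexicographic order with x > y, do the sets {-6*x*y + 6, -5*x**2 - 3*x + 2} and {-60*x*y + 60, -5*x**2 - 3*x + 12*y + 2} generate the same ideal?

Two ideals are equal iff their reduced Gröbner bases coincide (the reduced basis is unique for a fixed ordering).
Buchberger on the first generating set:
f_1 = -6*x*y + 6, LT = x*y.
f_2 = -5*x**2 - 3*x + 2, LT = x**2.

S(f_1,f_2): lcm = x**2*y. S = -3/5*x*y - x + 2/5*y.
  leading term x*y: subtract (1/10)·f_1 from -3/5*x*y - x + 2/5*y → -x + 2/5*y - 3/5
  leading term x: no divisor's leading term divides it; move -x to the remainder.
  leading term y: no divisor's leading term divides it; move 2/5*y to the remainder.
  leading term 1: no divisor's leading term divides it; move -3/5 to the remainder.
  remainder -x + 2/5*y - 3/5 ≠ 0; add g_3 = -x + 2/5*y - 3/5 to the basis.

S(f_1,g_3): lcm = x*y. S = 2/5*y**2 - 3/5*y - 1.
  leading term y**2: no divisor's leading term divides it; move 2/5*y**2 to the remainder.
  leading term y: no divisor's leading term divides it; move -3/5*y to the remainder.
  leading term 1: no divisor's leading term divides it; move -1 to the remainder.
  remainder 2/5*y**2 - 3/5*y - 1 ≠ 0; add g_4 = 2/5*y**2 - 3/5*y - 1 to the basis.

The other S-polynomials (S(f_2,g_3), S(f_1,g_4), S(f_2,g_4), S(g_3,g_4)) all reduce to 0 modulo the current basis, so we have a Gröbner basis.
Inter-reduce: drop elements whose leading term is divisible by another's, tail-reduce, and make monic.
Reduced Gröbner basis: {y**2 - 3/2*y - 5/2, x - 2/5*y + 3/5}.

Buchberger on the second generating set:
h_1 = -60*x*y + 60, LT = x*y.
h_2 = -5*x**2 - 3*x + 12*y + 2, LT = x**2.

S(h_1,h_2): lcm = x**2*y. S = -3/5*x*y + 12/5*y**2 - x + 2/5*y.
  leading term x*y: subtract (1/100)·h_1 from -3/5*x*y + 12/5*y**2 - x + 2/5*y → 12/5*y**2 - x + 2/5*y - 3/5
  leading term y**2: no divisor's leading term divides it; move 12/5*y**2 to the remainder.
  leading term x: no divisor's leading term divides it; move -x to the remainder.
  leading term y: no divisor's leading term divides it; move 2/5*y to the remainder.
  leading term 1: no divisor's leading term divides it; move -3/5 to the remainder.
  remainder 12/5*y**2 - x + 2/5*y - 3/5 ≠ 0; add k_3 = 12/5*y**2 - x + 2/5*y - 3/5 to the basis.

The other S-polynomials (S(h_1,k_3), S(h_2,k_3)) all reduce to 0 modulo the current basis, so we have a Gröbner basis.
Inter-reduce: drop elements whose leading term is divisible by another's, tail-reduce, and make monic.
Reduced Gröbner basis: {x**2 + 3/5*x - 12/5*y - 2/5, x*y - 1, y**2 - 5/12*x + 1/6*y - 1/4}.

Since the reduced bases disagree, the two ideals are not the same.
The choice of monomial ordering does not affect the verdict — as long as both bases are computed under the same ordering, their equality decides ideal equality.

No, the ideals differ.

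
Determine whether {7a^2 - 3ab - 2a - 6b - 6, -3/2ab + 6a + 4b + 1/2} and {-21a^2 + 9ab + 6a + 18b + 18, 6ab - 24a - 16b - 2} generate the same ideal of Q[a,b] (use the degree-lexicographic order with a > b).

Yes, the ideals are equal.

Two ideals are equal iff their reduced Gröbner bases coincide (the reduced basis is unique for a fixed ordering).
Buchberger on the first generating set:
f_1 = 7a^2 - 3ab - 2a - 6b - 6, LT = a^2.
f_2 = -3/2ab + 6a + 4b + 1/2, LT = ab.

S(f_1,f_2): lcm = a^2b. S = -3/7ab^2 + 4a^2 + 50/21ab - 6/7b^2 + 1/3a - 6/7b.
  leading term ab^2: subtract (2/7b)·f_2 from -3/7ab^2 + 4a^2 + 50/21ab - 6/7b^2 + 1/3a - 6/7b → 4a^2 + 2/3ab - 2b^2 + 1/3a - b
  leading term a^2: subtract (4/7)·f_1 from 4a^2 + 2/3ab - 2b^2 + 1/3a - b → 50/21ab - 2b^2 + 31/21a + 17/7b + 24/7
  leading term ab: subtract (-100/63)·f_2 from 50/21ab - 2b^2 + 31/21a + 17/7b + 24/7 → -2b^2 + 11a + 79/9b + 38/9
  leading term b^2: no divisor's leading term divides it; move -2b^2 to the remainder.
  leading term a: no divisor's leading term divides it; move 11a to the remainder.
  leading term b: no divisor's leading term divides it; move 79/9b to the remainder.
  leading term 1: no divisor's leading term divides it; move 38/9 to the remainder.
  remainder -2b^2 + 11a + 79/9b + 38/9 ≠ 0; add g_3 = -2b^2 + 11a + 79/9b + 38/9 to the basis.

The other S-polynomials (S(f_1,g_3), S(f_2,g_3)) all reduce to 0 modulo the current basis, so we have a Gröbner basis.
Inter-reduce: drop elements whose leading term is divisible by another's, tail-reduce, and make monic.
Reduced Gröbner basis: {a^2 - 2a - 2b - 1, ab - 4a - 8/3b - 1/3, b^2 - 11/2a - 79/18b - 19/9}.

Buchberger on the second generating set:
h_1 = -21a^2 + 9ab + 6a + 18b + 18, LT = a^2.
h_2 = 6ab - 24a - 16b - 2, LT = ab.

S(h_1,h_2): lcm = a^2b. S = -3/7ab^2 + 4a^2 + 50/21ab - 6/7b^2 + 1/3a - 6/7b.
  leading term ab^2: subtract (-1/14b)·h_2 from -3/7ab^2 + 4a^2 + 50/21ab - 6/7b^2 + 1/3a - 6/7b → 4a^2 + 2/3ab - 2b^2 + 1/3a - b
  leading term a^2: subtract (-4/21)·h_1 from 4a^2 + 2/3ab - 2b^2 + 1/3a - b → 50/21ab - 2b^2 + 31/21a + 17/7b + 24/7
  leading term ab: subtract (25/63)·h_2 from 50/21ab - 2b^2 + 31/21a + 17/7b + 24/7 → -2b^2 + 11a + 79/9b + 38/9
  leading term b^2: no divisor's leading term divides it; move -2b^2 to the remainder.
  leading term a: no divisor's leading term divides it; move 11a to the remainder.
  leading term b: no divisor's leading term divides it; move 79/9b to the remainder.
  leading term 1: no divisor's leading term divides it; move 38/9 to the remainder.
  remainder -2b^2 + 11a + 79/9b + 38/9 ≠ 0; add k_3 = -2b^2 + 11a + 79/9b + 38/9 to the basis.

The other S-polynomials (S(h_1,k_3), S(h_2,k_3)) all reduce to 0 modulo the current basis, so we have a Gröbner basis.
Inter-reduce: drop elements whose leading term is divisible by another's, tail-reduce, and make monic.
Reduced Gröbner basis: {a^2 - 2a - 2b - 1, ab - 4a - 8/3b - 1/3, b^2 - 11/2a - 79/18b - 19/9}.

These coincide, so the ideals are equal.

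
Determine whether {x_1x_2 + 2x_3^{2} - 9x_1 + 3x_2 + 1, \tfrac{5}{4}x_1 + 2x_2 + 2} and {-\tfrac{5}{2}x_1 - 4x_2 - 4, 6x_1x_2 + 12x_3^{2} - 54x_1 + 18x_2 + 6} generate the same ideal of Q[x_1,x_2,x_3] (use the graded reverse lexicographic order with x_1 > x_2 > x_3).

Equality of ideals is decidable: compute both reduced Gröbner bases (unique for the ordering) and check whether they agree.
Buchberger on the first generating set:
f_1 = x_1x_2 + 2x_3^{2} - 9x_1 + 3x_2 + 1, LT = x_1x_2.
f_2 = \tfrac{5}{4}x_1 + 2x_2 + 2, LT = x_1.

S(f_1,f_2): lcm = x_1x_2. S = -\tfrac{8}{5}x_2^{2} + 2x_3^{2} - 9x_1 + \tfrac{7}{5}x_2 + 1.
  leading term x_2^{2}: no divisor's leading term divides it; move -\tfrac{8}{5}x_2^{2} to the remainder.
  leading term x_3^{2}: no divisor's leading term divides it; move 2x_3^{2} to the remainder.
  leading term x_1: subtract (-\tfrac{36}{5})·f_2 from -9x_1 + \tfrac{7}{5}x_2 + 1 → \tfrac{79}{5}x_2 + \tfrac{77}{5}
  leading term x_2: no divisor's leading term divides it; move \tfrac{79}{5}x_2 to the remainder.
  leading term 1: no divisor's leading term divides it; move \tfrac{77}{5} to the remainder.
  remainder -\tfrac{8}{5}x_2^{2} + 2x_3^{2} + \tfrac{79}{5}x_2 + \tfrac{77}{5} ≠ 0; add g_3 = -\tfrac{8}{5}x_2^{2} + 2x_3^{2} + \tfrac{79}{5}x_2 + \tfrac{77}{5} to the basis.

The other S-polynomials (S(f_1,g_3), S(f_2,g_3)) all reduce to 0 modulo the current basis, so we have a Gröbner basis.
Inter-reduce: drop elements whose leading term is divisible by another's, tail-reduce, and make monic.
Reduced Gröbner basis: {x_2^{2} - \tfrac{5}{4}x_3^{2} - \tfrac{79}{8}x_2 - \tfrac{77}{8}, x_1 + \tfrac{8}{5}x_2 + \tfrac{8}{5}}.

Buchberger on the second generating set:
h_1 = -\tfrac{5}{2}x_1 - 4x_2 - 4, LT = x_1.
h_2 = 6x_1x_2 + 12x_3^{2} - 54x_1 + 18x_2 + 6, LT = x_1x_2.

S(h_1,h_2): lcm = x_1x_2. S = \tfrac{8}{5}x_2^{2} - 2x_3^{2} + 9x_1 - \tfrac{7}{5}x_2 - 1.
  leading term x_2^{2}: no divisor's leading term divides it; move \tfrac{8}{5}x_2^{2} to the remainder.
  leading term x_3^{2}: no divisor's leading term divides it; move -2x_3^{2} to the remainder.
  leading term x_1: subtract (-\tfrac{18}{5})·h_1 from 9x_1 - \tfrac{7}{5}x_2 - 1 → -\tfrac{79}{5}x_2 - \tfrac{77}{5}
  leading term x_2: no divisor's leading term divides it; move -\tfrac{79}{5}x_2 to the remainder.
  leading term 1: no divisor's leading term divides it; move -\tfrac{77}{5} to the remainder.
  remainder \tfrac{8}{5}x_2^{2} - 2x_3^{2} - \tfrac{79}{5}x_2 - \tfrac{77}{5} ≠ 0; add k_3 = \tfrac{8}{5}x_2^{2} - 2x_3^{2} - \tfrac{79}{5}x_2 - \tfrac{77}{5} to the basis.

The other S-polynomials (S(h_1,k_3), S(h_2,k_3)) all reduce to 0 modulo the current basis, so we have a Gröbner basis.
Inter-reduce: drop elements whose leading term is divisible by another's, tail-reduce, and make monic.
Reduced Gröbner basis: {x_2^{2} - \tfrac{5}{4}x_3^{2} - \tfrac{79}{8}x_2 - \tfrac{77}{8}, x_1 + \tfrac{8}{5}x_2 + \tfrac{8}{5}}.

Same reduced basis, so the two generating sets span the same ideal.
The same test decides containment: I ⊆ J iff every generator of I reduces to 0 modulo a Gröbner basis of J.

Yes, the ideals are equal.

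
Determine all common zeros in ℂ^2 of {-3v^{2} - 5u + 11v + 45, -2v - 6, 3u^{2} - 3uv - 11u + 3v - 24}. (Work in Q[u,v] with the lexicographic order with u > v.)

Compute a lex Gröbner basis by Buchberger's algorithm.
f_1 = -5u - 3v^{2} + 11v + 45, LT = u.
f_2 = -2v - 6, LT = v.
f_3 = 3u^{2} - 3uv - 11u + 3v - 24, LT = u^{2}.

S(f_1,f_2): leading monomials are coprime, so the S-polynomial reduces to 0 (Buchberger's first criterion).
S(f_1,f_3): lcm = u^{2}. S = \tfrac{3}{5}uv^{2} - \tfrac{6}{5}uv - \tfrac{16}{3}u - v + 8.
  leading term uv^{2}: subtract (-\tfrac{3}{25}v^{2})·f_1 from \tfrac{3}{5}uv^{2} - \tfrac{6}{5}uv - \tfrac{16}{3}u - v + 8 → -\tfrac{6}{5}uv - \tfrac{16}{3}u - \tfrac{9}{25}v^{4} + \tfrac{33}{25}v^{3} + \tfrac{27}{5}v^{2} - v + 8
  leading term uv: subtract (\tfrac{6}{25}v)·f_1 from -\tfrac{6}{5}uv - \tfrac{16}{3}u - \tfrac{9}{25}v^{4} + \tfrac{33}{25}v^{3} + \tfrac{27}{5}v^{2} - v + 8 → -\tfrac{16}{3}u - \tfrac{9}{25}v^{4} + \tfrac{51}{25}v^{3} + \tfrac{69}{25}v^{2} - \tfrac{59}{5}v + 8
  leading term u: subtract (\tfrac{16}{15})·f_1 from -\tfrac{16}{3}u - \tfrac{9}{25}v^{4} + \tfrac{51}{25}v^{3} + \tfrac{69}{25}v^{2} - \tfrac{59}{5}v + 8 → -\tfrac{9}{25}v^{4} + \tfrac{51}{25}v^{3} + \tfrac{149}{25}v^{2} - \tfrac{353}{15}v - 40
  leading term v^{4}: subtract (\tfrac{9}{50}v^{3})·f_2 from -\tfrac{9}{25}v^{4} + \tfrac{51}{25}v^{3} + \tfrac{149}{25}v^{2} - \tfrac{353}{15}v - 40 → \tfrac{78}{25}v^{3} + \tfrac{149}{25}v^{2} - \tfrac{353}{15}v - 40
  leading term v^{3}: subtract (-\tfrac{39}{25}v^{2})·f_2 from \tfrac{78}{25}v^{3} + \tfrac{149}{25}v^{2} - \tfrac{353}{15}v - 40 → -\tfrac{17}{5}v^{2} - \tfrac{353}{15}v - 40
  leading term v^{2}: subtract (\tfrac{17}{10}v)·f_2 from -\tfrac{17}{5}v^{2} - \tfrac{353}{15}v - 40 → -\tfrac{40}{3}v - 40
  leading term v: subtract (\tfrac{20}{3})·f_2 from -\tfrac{40}{3}v - 40 → 0
  remainder 0.

S(f_2,f_3): leading monomials are coprime, so the S-polynomial reduces to 0 (Buchberger's first criterion).
Every S-polynomial of the final basis reduces to 0, so we have a Gröbner basis.
Inter-reduce: drop elements whose leading term is divisible by another's, tail-reduce, and make monic.
Reduced Gröbner basis: {u + 3, v + 3}.

A lex Gröbner basis eliminates variables successively. Here v + 3 depends only on v, with roots {-3}; lifting each root through the earlier basis elements recovers the full solutions.
  v = -3: the earlier basis element becomes u + 3 = 0, giving u = -3 — point (-3, -3).
Zero-dimensionality of the ideal guarantees finitely many solutions over ℂ.

{(-3, -3)}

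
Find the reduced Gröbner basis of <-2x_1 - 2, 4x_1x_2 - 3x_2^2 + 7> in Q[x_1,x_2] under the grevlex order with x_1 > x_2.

f_1 = -2x_1 - 2, LT = x_1.
f_2 = 4x_1x_2 - 3x_2^2 + 7, LT = x_1x_2.

S(f_1,f_2): lcm = x_1x_2. S = 3/4x_2^2 + x_2 - 7/4.
  leading term x_2^2: no divisor's leading term divides it; move 3/4x_2^2 to the remainder.
  leading term x_2: no divisor's leading term divides it; move x_2 to the remainder.
  leading term 1: no divisor's leading term divides it; move -7/4 to the remainder.
  remainder 3/4x_2^2 + x_2 - 7/4 ≠ 0; add g_3 = 3/4x_2^2 + x_2 - 7/4 to the basis.

The other S-polynomials (S(f_1,g_3), S(f_2,g_3)) all reduce to 0 modulo the current basis, so we have a Gröbner basis.
Inter-reduce: drop elements whose leading term is divisible by another's, tail-reduce, and make monic.

G = {x_2^2 + 4/3x_2 - 7/3, x_1 + 1}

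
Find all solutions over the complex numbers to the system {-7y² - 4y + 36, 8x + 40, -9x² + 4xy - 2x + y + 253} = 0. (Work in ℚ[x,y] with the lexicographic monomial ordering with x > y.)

Compute a lex Gröbner basis by Buchberger's algorithm.
f_1 = -7y² - 4y + 36, LT = y².
f_2 = 8x + 40, LT = x.
f_3 = -9x² + 4xy - 2x + y + 253, LT = x².

S(f_1,f_2): leading monomials are coprime, so the S-polynomial reduces to 0 (Buchberger's first criterion).
S(f_1,f_3): leading monomials are coprime, so the S-polynomial reduces to 0 (Buchberger's first criterion).
S(f_2,f_3): lcm = x². S = 4/9xy + 43/9x + 1/9y + 253/9.
  leading term xy: subtract (1/18y)·f_2 from 4/9xy + 43/9x + 1/9y + 253/9 → 43/9x - 19/9y + 253/9
  leading term x: subtract (43/72)·f_2 from 43/9x - 19/9y + 253/9 → -19/9y + 38/9
  leading term y: no divisor's leading term divides it; move -19/9y to the remainder.
  leading term 1: no divisor's leading term divides it; move 38/9 to the remainder.
  remainder -19/9y + 38/9 ≠ 0; add h_4 = -19/9y + 38/9 to the basis.

S(f_1,h_4): lcm = y². S = 18/7y - 36/7.
  leading term y: subtract (-162/133)·h_4 from 18/7y - 36/7 → 0
  remainder 0.

S(f_2,h_4): leading monomials are coprime, so the S-polynomial reduces to 0 (Buchberger's first criterion).
S(f_3,h_4): leading monomials are coprime, so the S-polynomial reduces to 0 (Buchberger's first criterion).
Every S-polynomial of the final basis reduces to 0, so we have a Gröbner basis.
Inter-reduce: drop elements whose leading term is divisible by another's, tail-reduce, and make monic.
Reduced Gröbner basis: {x + 5, y - 2}.

Since the basis is lex-ordered, y - 2 is univariate in y. Its roots are {2}. Back-substituting each root into the other basis elements fixes the other coordinates.
  y = 2: the earlier basis element becomes x + 5 = 0, giving x = -5 — point (-5, 2).

{(-5, 2)}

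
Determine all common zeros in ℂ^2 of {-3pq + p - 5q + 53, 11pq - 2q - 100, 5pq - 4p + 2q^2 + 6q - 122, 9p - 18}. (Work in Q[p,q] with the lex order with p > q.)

Compute a lex Gröbner basis by Buchberger's algorithm.
f_1 = -3pq + p - 5q + 53, LT = pq.
f_2 = 11pq - 2q - 100, LT = pq.
f_3 = 5pq - 4p + 2q^2 + 6q - 122, LT = pq.
f_4 = 9p - 18, LT = p.

S(f_1,f_2): lcm = pq. S = -1/3p + 61/33q - 283/33.
  leading term p: subtract (-1/27)·f_4 from -1/3p + 61/33q - 283/33 → 61/33q - 305/33
  leading term q: no divisor's leading term divides it; move 61/33q to the remainder.
  leading term 1: no divisor's leading term divides it; move -305/33 to the remainder.
  remainder 61/33q - 305/33 ≠ 0; add h_5 = 61/33q - 305/33 to the basis.

The other S-polynomials (S(f_1,f_3), S(f_1,f_4), S(f_2,f_3), S(f_2,f_4), S(f_3,f_4), S(f_1,h_5), S(f_2,h_5), S(f_3,h_5), S(f_4,h_5)) all reduce to 0 modulo the current basis, so we have a Gröbner basis.
Inter-reduce: drop elements whose leading term is divisible by another's, tail-reduce, and make monic.
Reduced Gröbner basis: {p - 2, q - 5}.

The lex basis is triangular: the last element involves only q. Solving q - 5 = 0 gives q ∈ {5}; substituting each value into the earlier elements determines the remaining variables.
  q = 5: the earlier basis element becomes p - 2 = 0, giving p = 2 — point (2, 5).
Each listed point satisfies every original equation (direct substitution).

{(2, 5)}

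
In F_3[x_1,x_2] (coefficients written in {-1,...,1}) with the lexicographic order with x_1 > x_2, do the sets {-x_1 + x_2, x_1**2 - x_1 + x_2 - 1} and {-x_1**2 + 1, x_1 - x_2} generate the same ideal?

Yes, the ideals are equal.

For a fixed monomial order, each ideal has a unique reduced Gröbner basis; comparing bases decides equality.
Buchberger on the first generating set:
f_1 = -x_1 + x_2, LT = x_1.
f_2 = x_1**2 - x_1 + x_2 - 1, LT = x_1**2.

S(f_1,f_2): lcm = x_1**2. S = -x_1*x_2 + x_1 - x_2 + 1.
  leading term x_1*x_2: subtract (x_2)·f_1 from -x_1*x_2 + x_1 - x_2 + 1 → x_1 - x_2**2 - x_2 + 1
  leading term x_1: subtract (-1)·f_1 from x_1 - x_2**2 - x_2 + 1 → -x_2**2 + 1
  leading term x_2**2: no divisor's leading term divides it; move -x_2**2 to the remainder.
  leading term 1: no divisor's leading term divides it; move 1 to the remainder.
  remainder -x_2**2 + 1 ≠ 0; add g_3 = -x_2**2 + 1 to the basis.

S(f_1,g_3): leading monomials are coprime, so the S-polynomial reduces to 0 (Buchberger's first criterion).
S(f_2,g_3): leading monomials are coprime, so the S-polynomial reduces to 0 (Buchberger's first criterion).
Every S-polynomial of the final basis reduces to 0, so we have a Gröbner basis.
Inter-reduce: drop elements whose leading term is divisible by another's, tail-reduce, and make monic.
Reduced Gröbner basis: {x_1 - x_2, x_2**2 - 1}.

Buchberger on the second generating set:
h_1 = -x_1**2 + 1, LT = x_1**2.
h_2 = x_1 - x_2, LT = x_1.

S(h_1,h_2): lcm = x_1**2. S = x_1*x_2 - 1.
  leading term x_1*x_2: subtract (x_2)·h_2 from x_1*x_2 - 1 → x_2**2 - 1
  leading term x_2**2: no divisor's leading term divides it; move x_2**2 to the remainder.
  leading term 1: no divisor's leading term divides it; move -1 to the remainder.
  remainder x_2**2 - 1 ≠ 0; add k_3 = x_2**2 - 1 to the basis.

S(h_1,k_3): leading monomials are coprime, so the S-polynomial reduces to 0 (Buchberger's first criterion).
S(h_2,k_3): leading monomials are coprime, so the S-polynomial reduces to 0 (Buchberger's first criterion).
Every S-polynomial of the final basis reduces to 0, so we have a Gröbner basis.
Inter-reduce: drop elements whose leading term is divisible by another's, tail-reduce, and make monic.
Reduced Gröbner basis: {x_1 - x_2, x_2**2 - 1}.

Same reduced basis, so the two generating sets span the same ideal.
The choice of monomial ordering does not affect the verdict — as long as both bases are computed under the same ordering, their equality decides ideal equality.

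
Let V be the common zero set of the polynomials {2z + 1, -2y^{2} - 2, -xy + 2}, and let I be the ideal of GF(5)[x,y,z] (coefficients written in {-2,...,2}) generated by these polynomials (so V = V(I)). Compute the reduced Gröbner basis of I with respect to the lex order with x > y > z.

This is the nonlinear analogue of row-reducing a linear system.

f_1 = 2z + 1, LT = z.
f_2 = -2y^{2} - 2, LT = y^{2}.
f_3 = -xy + 2, LT = xy.

S(f_2,f_3): lcm = xy^{2}. S = x + 2y.
  reduce S modulo (f_1, f_2, f_3):
  remainder x + 2y ≠ 0; add g_4 = x + 2y to the basis.

The other S-polynomials (S(f_1,f_2), S(f_1,f_3), S(f_1,g_4), S(f_2,g_4), S(f_3,g_4)) all reduce to 0 modulo the current basis, so we have a Gröbner basis.
Inter-reduce: drop elements whose leading term is divisible by another's, tail-reduce, and make monic.

G = {x + 2y, y^{2} + 1, z - 2}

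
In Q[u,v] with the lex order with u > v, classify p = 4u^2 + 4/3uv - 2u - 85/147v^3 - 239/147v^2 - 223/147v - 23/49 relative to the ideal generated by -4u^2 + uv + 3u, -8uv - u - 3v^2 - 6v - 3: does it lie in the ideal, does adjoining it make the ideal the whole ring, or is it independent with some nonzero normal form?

First compute the reduced Gröbner basis of I by Buchberger's algorithm.
f_1 = -4u^2 + uv + 3u, LT = u^2.
f_2 = -8uv - u - 3v^2 - 6v - 3, LT = uv.

S(f_1,f_2): lcm = u^2v. S = -1/8u^2 - 5/8uv^2 - 3/2uv - 3/8u.
  reduce S modulo (f_1, f_2):
  remainder -147/512u + 15/64v^3 + 519/512v^2 + 339/256v + 279/512 ≠ 0; add h_3 = -147/512u + 15/64v^3 + 519/512v^2 + 339/256v + 279/512 to the basis.

S(f_1,h_3): lcm = u^2. S = 40/49uv^3 + 173/49uv^2 + 855/196uv + 225/196u.
  reduce S modulo (f_1, f_2, h_3):
  remainder -15/49v^4 - 267/196v^3 - 57/28v^2 - 237/196v - 45/196 ≠ 0; add h_4 = -15/49v^4 - 267/196v^3 - 57/28v^2 - 237/196v - 45/196 to the basis.

The other S-polynomials (S(f_2,h_3), S(f_1,h_4), S(f_2,h_4), S(h_3,h_4)) all reduce to 0 modulo the current basis, so we have a Gröbner basis.
Inter-reduce: drop elements whose leading term is divisible by another's, tail-reduce, and make monic.
Reduced Gröbner basis: {u - 40/49v^3 - 173/49v^2 - 226/49v - 93/49, v^4 + 89/20v^3 + 133/20v^2 + 79/20v + 3/4}.
Label its elements g_1 = u - 40/49v^3 - 173/49v^2 - 226/49v - 93/49, g_2 = v^4 + 89/20v^3 + 133/20v^2 + 79/20v + 3/4.

Reduce p = 4u^2 + 4/3uv - 2u - 85/147v^3 - 239/147v^2 - 223/147v - 23/49 modulo G:
  leading term u^2: subtract (4u)·g_1 from 4u^2 + 4/3uv - 2u - 85/147v^3 - 239/147v^2 - 223/147v - 23/49 → 160/49uv^3 + 692/49uv^2 + 2908/147uv + 274/49u - 85/147v^3 - 239/147v^2 - 223/147v - 23/49
  leading term uv^3: subtract (160/49v^3)·g_1 from 160/49uv^3 + 692/49uv^2 + 2908/147uv + 274/49u - 85/147v^3 - 239/147v^2 - 223/147v - 23/49 → 692/49uv^2 + 2908/147uv + 274/49u + 6400/2401v^6 + 27680/2401v^5 + 36160/2401v^4 + 40475/7203v^3 - 239/147v^2 - 223/147v - 23/49
  leading term uv^2: subtract (692/49v^2)·g_1 from 692/49uv^2 + 2908/147uv + 274/49u + 6400/2401v^6 + 27680/2401v^5 + 36160/2401v^4 + 40475/7203v^3 - 239/147v^2 - 223/147v - 23/49 → 2908/147uv + 274/49u + 6400/2401v^6 + 55360/2401v^5 + 22268/343v^4 + 509651/7203v^3 + 181357/7203v^2 - 223/147v - 23/49
  leading term uv: subtract (2908/147v)·g_1 from 2908/147uv + 274/49u + 6400/2401v^6 + 55360/2401v^5 + 22268/343v^4 + 509651/7203v^3 + 181357/7203v^2 - 223/147v - 23/49 → 274/49u + 6400/2401v^6 + 55360/2401v^5 + 583948/7203v^4 + 1012735/7203v^3 + 119795/1029v^2 + 259517/7203v - 23/49
  leading term u: subtract (274/49)·g_1 from 274/49u + 6400/2401v^6 + 55360/2401v^5 + 583948/7203v^4 + 1012735/7203v^3 + 119795/1029v^2 + 259517/7203v - 23/49 → 6400/2401v^6 + 55360/2401v^5 + 583948/7203v^4 + 1045615/7203v^3 + 980771/7203v^2 + 445289/7203v + 24355/2401
  leading term v^6: subtract (6400/2401v^2)·g_2 from 6400/2401v^6 + 55360/2401v^5 + 583948/7203v^4 + 1045615/7203v^3 + 980771/7203v^2 + 445289/7203v + 24355/2401 → 3840/343v^5 + 456268/7203v^4 + 969775/7203v^3 + 138053/1029v^2 + 445289/7203v + 24355/2401
  leading term v^5: subtract (3840/343v)·g_2 from 3840/343v^5 + 456268/7203v^4 + 969775/7203v^3 + 138053/1029v^2 + 445289/7203v + 24355/2401 → 97420/7203v^4 + 433519/7203v^3 + 92549/1029v^2 + 384809/7203v + 24355/2401
  leading term v^4: subtract (97420/7203)·g_2 from 97420/7203v^4 + 433519/7203v^3 + 92549/1029v^2 + 384809/7203v + 24355/2401 → 0
  normal form = 0.
Since the normal form is 0, p ∈ I.

4u^2 + 4/3uv - 2u - 85/147v^3 - 239/147v^2 - 223/147v - 23/49 lies in I (it reduces to 0).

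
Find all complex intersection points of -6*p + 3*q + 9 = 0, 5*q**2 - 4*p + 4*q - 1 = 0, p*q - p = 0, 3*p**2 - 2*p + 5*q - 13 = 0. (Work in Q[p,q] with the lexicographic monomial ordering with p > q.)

Compute a lex Gröbner basis by Buchberger's algorithm.
f_1 = -6*p + 3*q + 9, LT = p.
f_2 = -4*p + 5*q**2 + 4*q - 1, LT = p.
f_3 = p*q - p, LT = p*q.
f_4 = 3*p**2 - 2*p + 5*q - 13, LT = p**2.

S(f_1,f_2): lcm = p. S = 5/4*q**2 + 1/2*q - 7/4.
  reduce S modulo (f_1, f_2, f_3, f_4):
  remainder 5/4*q**2 + 1/2*q - 7/4 ≠ 0; add h_5 = 5/4*q**2 + 1/2*q - 7/4 to the basis.

S(f_1,f_3): lcm = p*q. S = p - 1/2*q**2 - 3/2*q.
  reduce S modulo (f_1, f_2, f_3, f_4, h_5):
  remainder -4/5*q + 4/5 ≠ 0; add h_6 = -4/5*q + 4/5 to the basis.

The other S-polynomials (S(f_1,f_4), S(f_2,f_3), S(f_2,f_4), S(f_3,f_4), S(f_1,h_5), S(f_2,h_5), S(f_3,h_5), S(f_4,h_5), S(f_1,h_6), S(f_2,h_6), S(f_3,h_6), S(f_4,h_6), S(h_5,h_6)) all reduce to 0 modulo the current basis, so we have a Gröbner basis.
Inter-reduce: drop elements whose leading term is divisible by another's, tail-reduce, and make monic.
Reduced Gröbner basis: {p - 2, q - 1}.

The lex basis is triangular: the last element involves only q. Solving q - 1 = 0 gives q ∈ {1}; substituting each value into the earlier elements determines the remaining variables.
  q = 1: the earlier basis element becomes p - 2 = 0, giving p = 2 — point (2, 1).

{(2, 1)}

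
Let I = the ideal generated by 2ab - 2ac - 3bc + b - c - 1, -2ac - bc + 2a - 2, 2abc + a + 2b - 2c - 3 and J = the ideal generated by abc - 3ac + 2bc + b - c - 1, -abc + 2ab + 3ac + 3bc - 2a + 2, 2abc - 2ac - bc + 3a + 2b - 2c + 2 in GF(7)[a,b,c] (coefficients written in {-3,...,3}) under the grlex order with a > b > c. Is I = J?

For a fixed monomial order, each ideal has a unique reduced Gröbner basis; comparing bases decides equality.
Buchberger on the first generating set:
f_1 = 2ab - 2ac - 3bc + b - c - 1, LT = ab.
f_2 = -2ac - bc + 2a - 2, LT = ac.
f_3 = 2abc + a + 2b - 2c - 3, LT = abc.

S(f_1,f_2): lcm = abc. S = -ac^2 + 3b^2c + 2bc^2 + ab - 3bc + 3c^2 - b + 3c.
  reduce S modulo (f_1, f_2, f_3):
  remainder 3b^2c - bc^2 + 2bc + 3c^2 + 2b + c - 3 ≠ 0; add g_4 = 3b^2c - bc^2 + 2bc + 3c^2 + 2b + c - 3 to the basis.

S(f_1,f_3): lcm = abc. S = -ac^2 + 2bc^2 - 3bc + 3c^2 + 3a - b - 3c - 2.
  reduce S modulo (f_1, f_2, f_3, g_4):
  remainder -bc^2 + bc + 3c^2 + 2a - b - 2c - 1 ≠ 0; add g_5 = -bc^2 + bc + 3c^2 + 2a - b - 2c - 1 to the basis.

S(f_3,g_4): lcm = ab^2c. S = -2abc^2 - 3abc - ac^2 + ab + 2ac + b^2 - bc + a + 2b.
  reduce S modulo (f_1, f_2, f_3, g_4, g_5):
  remainder b^2 - 2bc + 3c^2 + 3a - 3b - 2c + 3 ≠ 0; add g_6 = b^2 - 2bc + 3c^2 + 3a - 3b - 2c + 3 to the basis.

S(f_1,g_5): lcm = abc^2. S = -ac^3 + 2bc^3 + abc + 3ac^2 - 3bc^2 + 3c^3 + 2a^2 - ab - 2ac + 3c^2 - a.
  reduce S modulo (f_1, f_2, f_3, g_4, g_5, g_6):
  remainder 2a^2 + 3bc - 2c^2 + 3a + b - c + 2 ≠ 0; add g_7 = 2a^2 + 3bc - 2c^2 + 3a + b - c + 2 to the basis.

S(f_3,g_6): lcm = ab^2c. S = 2abc^2 - 3ac^3 - 3a^2c + 3abc + 2ac^2 - 3ab - 3ac + b^2 - bc + 2b.
  reduce S modulo (f_1, f_2, f_3, g_4, g_5, g_6, g_7):
  remainder c^3 + 2bc + 2c^2 + 3a - 2b + 2c + 3 ≠ 0; add g_8 = c^3 + 2bc + 2c^2 + 3a - 2b + 2c + 3 to the basis.

The other S-polynomials (S(f_2,f_3), S(f_1,g_4), S(f_2,g_4), S(f_2,g_5), S(f_3,g_5), S(g_4,g_5), S(f_1,g_6), S(f_2,g_6), S(g_4,g_6), S(g_5,g_6), S(f_1,g_7), S(f_2,g_7), S(f_3,g_7), S(g_4,g_7), S(g_5,g_7), S(g_6,g_7), S(f_1,g_8), S(f_2,g_8), S(f_3,g_8), S(g_4,g_8), S(g_5,g_8), S(g_6,g_8), S(g_7,g_8)) all reduce to 0 modulo the current basis, so we have a Gröbner basis.
Inter-reduce: drop elements whose leading term is divisible by another's, tail-reduce, and make monic.
Reduced Gröbner basis: {bc^2 - bc - 3c^2 - 2a + b + 2c + 1, c^3 + 2bc + 2c^2 + 3a - 2b + 2c + 3, a^2 - 2bc - c^2 - 2a - 3b + 3c + 1, ab - bc - a - 3b + 3c - 3, ac - 3bc - a + 1, b^2 - 2bc + 3c^2 + 3a - 3b - 2c + 3}.

Buchberger on the second generating set:
h_1 = abc - 3ac + 2bc + b - c - 1, LT = abc.
h_2 = -abc + 2ab + 3ac + 3bc - 2a + 2, LT = abc.
h_3 = 2abc - 2ac - bc + 3a + 2b - 2c + 2, LT = abc.

S(h_1,h_2): lcm = abc. S = 2ab - 2bc - 2a + b - c + 1.
  reduce S modulo (h_1, h_2, h_3):
  remainder 2ab - 2bc - 2a + b - c + 1 ≠ 0; add k_4 = 2ab - 2bc - 2a + b - c + 1 to the basis.

S(h_1,h_3): lcm = abc. S = -2ac - bc + 2a - 2.
  reduce S modulo (h_1, h_2, h_3, k_4):
  remainder -2ac - bc + 2a - 2 ≠ 0; add k_5 = -2ac - bc + 2a - 2 to the basis.

S(h_1,k_4): lcm = abc. S = bc^2 - 2ac - 2bc - 3c^2 + b + 2c - 1.
  reduce S modulo (h_1, h_2, h_3, k_4, k_5):
  remainder bc^2 - bc - 3c^2 - 2a + b + 2c + 1 ≠ 0; add k_6 = bc^2 - bc - 3c^2 - 2a + b + 2c + 1 to the basis.

S(h_1,k_5): lcm = abc. S = 3b^2c + ab - 3ac + 2bc - c - 1.
  reduce S modulo (h_1, h_2, h_3, k_4, k_5, k_6):
  remainder 3b^2c + bc - 2a + 3b + 3c - 2 ≠ 0; add k_7 = 3b^2c + bc - 2a + 3b + 3c - 2 to the basis.

S(h_1,k_6): lcm = abc^2. S = abc + 2bc^2 + 2a^2 - ab - 2ac + bc - c^2 - a - c.
  reduce S modulo (h_1, h_2, h_3, k_4, k_5, k_6, k_7):
  remainder 2a^2 + 3bc - 2c^2 + 3a + b - c + 2 ≠ 0; add k_8 = 2a^2 + 3bc - 2c^2 + 3a + b - c + 2 to the basis.

S(k_5,k_6): lcm = abc^2. S = -3b^2c^2 + 3ac^2 + 2a^2 - ab - 2ac + bc - a.
  reduce S modulo (h_1, h_2, h_3, k_4, k_5, k_6, k_7, k_8):
  remainder 3b^2 + bc + 2c^2 + 2a - 2b + c + 2 ≠ 0; add k_9 = 3b^2 + bc + 2c^2 + 2a - 2b + c + 2 to the basis.

S(h_1,k_8): lcm = a^2bc. S = 2b^2c^2 + bc^3 - 3a^2c - 3abc + 3b^2c - 3bc^2 + ab - ac - bc - a.
  reduce S modulo (h_1, h_2, h_3, k_4, k_5, k_6, k_7, k_8, k_9):
  remainder 3c^3 - bc - c^2 + 2a + b - c + 2 ≠ 0; add k_10 = 3c^3 - bc - c^2 + 2a + b - c + 2 to the basis.

The other S-polynomials (S(h_2,h_3), S(h_2,k_4), S(h_3,k_4), S(h_2,k_5), S(h_3,k_5), S(k_4,k_5), S(h_2,k_6), S(h_3,k_6), S(k_4,k_6), S(h_1,k_7), S(h_2,k_7), S(h_3,k_7), S(k_4,k_7), S(k_5,k_7), S(k_6,k_7), S(h_2,k_8), S(h_3,k_8), S(k_4,k_8), S(k_5,k_8), S(k_6,k_8), S(k_7,k_8), S(h_1,k_9), S(h_2,k_9), S(h_3,k_9), S(k_4,k_9), S(k_5,k_9), S(k_6,k_9), S(k_7,k_9), S(k_8,k_9), S(h_1,k_10), S(h_2,k_10), S(h_3,k_10), S(k_4,k_10), S(k_5,k_10), S(k_6,k_10), S(k_7,k_10), S(k_8,k_10), S(k_9,k_10)) all reduce to 0 modulo the current basis, so we have a Gröbner basis.
Inter-reduce: drop elements whose leading term is divisible by another's, tail-reduce, and make monic.
Reduced Gröbner basis: {bc^2 - bc - 3c^2 - 2a + b + 2c + 1, c^3 + 2bc + 2c^2 + 3a - 2b + 2c + 3, a^2 - 2bc - c^2 - 2a - 3b + 3c + 1, ab - bc - a - 3b + 3c - 3, ac - 3bc - a + 1, b^2 - 2bc + 3c^2 + 3a - 3b - 2c + 3}.

These coincide, so the ideals are equal.

Yes, the ideals are equal.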